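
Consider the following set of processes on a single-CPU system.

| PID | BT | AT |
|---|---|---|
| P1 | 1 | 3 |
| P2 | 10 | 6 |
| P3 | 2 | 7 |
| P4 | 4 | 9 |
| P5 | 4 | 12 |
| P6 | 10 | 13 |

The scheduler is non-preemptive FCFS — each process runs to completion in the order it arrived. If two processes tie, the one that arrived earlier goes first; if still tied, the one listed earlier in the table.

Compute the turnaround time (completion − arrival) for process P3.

11

Timeline: | idle 0-3 | P1 3-4 | idle 4-6 | P2 6-16 | P3 16-18 | P4 18-22 | P5 22-26 | P6 26-36 |
Completion: P1=4  P2=16  P3=18  P4=22  P5=26  P6=36
Turnaround (C−A): P1=1  P2=10  P3=11  P4=13  P5=14  P6=23
Turnaround(P3) = completion − arrival = 18 − 7 = 11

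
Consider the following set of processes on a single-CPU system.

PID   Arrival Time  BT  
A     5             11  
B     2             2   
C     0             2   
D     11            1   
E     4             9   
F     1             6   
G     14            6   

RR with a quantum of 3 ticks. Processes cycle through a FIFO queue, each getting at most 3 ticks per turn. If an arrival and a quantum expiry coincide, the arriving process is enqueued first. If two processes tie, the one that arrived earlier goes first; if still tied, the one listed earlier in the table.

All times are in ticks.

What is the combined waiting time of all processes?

72

Timeline: | C 0-2 | F 2-5 | B 5-7 | E 7-10 | A 10-13 | F 13-16 | E 16-19 | D 19-20 | A 20-23 | G 23-26 | E 26-29 | A 29-32 | G 32-35 | A 35-37 |
Completion: A=37  B=7  C=2  D=20  E=29  F=16  G=35
Turnaround (C−A): A=32  B=5  C=2  D=9  E=25  F=15  G=21
Waiting = turnaround − burst: A=21, B=3, C=0, D=8, E=16, F=9, G=15
Total waiting = 21 + 3 + 0 + 8 + 16 + 9 + 15 = 72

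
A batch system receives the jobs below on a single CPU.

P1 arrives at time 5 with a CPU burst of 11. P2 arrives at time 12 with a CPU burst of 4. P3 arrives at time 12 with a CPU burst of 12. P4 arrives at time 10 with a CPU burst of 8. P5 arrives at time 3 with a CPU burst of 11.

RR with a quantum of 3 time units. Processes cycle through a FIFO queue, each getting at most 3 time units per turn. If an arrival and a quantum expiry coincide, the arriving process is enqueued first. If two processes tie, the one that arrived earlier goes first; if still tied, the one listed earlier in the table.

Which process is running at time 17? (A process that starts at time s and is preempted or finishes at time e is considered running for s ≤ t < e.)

P4

Schedule: | idle 0-3 | P5 3-6 | P1 6-9 | P5 9-12 | P1 12-15 | P4 15-18 | P2 18-21 | P3 21-24 | P5 24-27 | P1 27-30 | P4 30-33 | P2 33-34 | P3 34-37 | P5 37-39 | P1 39-41 | P4 41-43 | P3 43-49 |
Completion: P1=41  P2=34  P3=49  P4=43  P5=39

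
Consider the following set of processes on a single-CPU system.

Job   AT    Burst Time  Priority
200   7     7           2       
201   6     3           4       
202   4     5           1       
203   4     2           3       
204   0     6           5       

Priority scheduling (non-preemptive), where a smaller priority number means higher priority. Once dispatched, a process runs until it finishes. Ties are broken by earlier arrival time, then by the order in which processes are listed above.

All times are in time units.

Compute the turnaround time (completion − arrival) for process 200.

Schedule: | 204 0-6 | 202 6-11 | 200 11-18 | 203 18-20 | 201 20-23 |
Completion: 200=18  201=23  202=11  203=20  204=6
Turnaround(200) = completion − arrival = 18 − 7 = 11

11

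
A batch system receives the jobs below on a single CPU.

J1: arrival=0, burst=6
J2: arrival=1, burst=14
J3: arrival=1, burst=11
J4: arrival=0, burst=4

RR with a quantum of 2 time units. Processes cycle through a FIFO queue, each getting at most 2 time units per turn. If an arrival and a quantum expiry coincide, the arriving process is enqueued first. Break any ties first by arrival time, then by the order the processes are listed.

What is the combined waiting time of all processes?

Schedule: | J1 0-2 | J4 2-4 | J2 4-6 | J3 6-8 | J1 8-10 | J4 10-12 | J2 12-14 | J3 14-16 | J1 16-18 | J2 18-20 | J3 20-22 | J2 22-24 | J3 24-26 | J2 26-28 | J3 28-30 | J2 30-32 | J3 32-33 | J2 33-35 |
Completion: J1=18  J2=35  J3=33  J4=12
Turnaround (C−A): J1=18  J2=34  J3=32  J4=12
Waiting = turnaround − burst: J1=12, J2=20, J3=21, J4=8
Total waiting = 12 + 20 + 21 + 8 = 61

61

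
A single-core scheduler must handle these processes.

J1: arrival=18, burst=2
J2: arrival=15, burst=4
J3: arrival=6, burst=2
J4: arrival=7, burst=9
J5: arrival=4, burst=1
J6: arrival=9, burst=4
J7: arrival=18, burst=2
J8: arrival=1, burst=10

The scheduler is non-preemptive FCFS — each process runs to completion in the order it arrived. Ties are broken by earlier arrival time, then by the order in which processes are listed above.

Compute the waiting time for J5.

Schedule: | idle 0-1 | J8 1-11 | J5 11-12 | J3 12-14 | J4 14-23 | J6 23-27 | J2 27-31 | J1 31-33 | J7 33-35 |
Completion: J1=33  J2=31  J3=14  J4=23  J5=12  J6=27  J7=35  J8=11
Turnaround (C−A): J1=15  J2=16  J3=8  J4=16  J5=8  J6=18  J7=17  J8=10
Waiting(J5) = turnaround − burst = 8 − 1 = 7

7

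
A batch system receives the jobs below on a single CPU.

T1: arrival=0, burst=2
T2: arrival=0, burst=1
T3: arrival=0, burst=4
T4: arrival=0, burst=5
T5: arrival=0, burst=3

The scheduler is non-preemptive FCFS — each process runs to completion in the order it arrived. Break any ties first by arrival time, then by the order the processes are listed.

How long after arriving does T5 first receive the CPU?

12

Timeline: | T1 0-2 | T2 2-3 | T3 3-7 | T4 7-12 | T5 12-15 |
Completion: T1=2  T2=3  T3=7  T4=12  T5=15
Turnaround (C−A): T1=2  T2=3  T3=7  T4=12  T5=15
Response(T5) = first start − arrival = 12 − 0 = 12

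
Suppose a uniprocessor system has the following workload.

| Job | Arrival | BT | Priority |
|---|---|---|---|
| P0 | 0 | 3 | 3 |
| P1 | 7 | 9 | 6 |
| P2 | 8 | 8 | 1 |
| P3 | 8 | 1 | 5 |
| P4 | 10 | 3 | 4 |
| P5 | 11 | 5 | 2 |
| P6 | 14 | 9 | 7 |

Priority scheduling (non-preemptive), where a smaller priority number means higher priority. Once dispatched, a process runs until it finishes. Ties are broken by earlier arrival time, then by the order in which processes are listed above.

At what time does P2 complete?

Gantt: | P0 0-3 | idle 3-7 | P1 7-16 | P2 16-24 | P5 24-29 | P4 29-32 | P3 32-33 | P6 33-42 |
Completion: P0=3  P1=16  P2=24  P3=33  P4=32  P5=29  P6=42
Turnaround (C−A): P0=3  P1=9  P2=16  P3=25  P4=22  P5=18  P6=28

24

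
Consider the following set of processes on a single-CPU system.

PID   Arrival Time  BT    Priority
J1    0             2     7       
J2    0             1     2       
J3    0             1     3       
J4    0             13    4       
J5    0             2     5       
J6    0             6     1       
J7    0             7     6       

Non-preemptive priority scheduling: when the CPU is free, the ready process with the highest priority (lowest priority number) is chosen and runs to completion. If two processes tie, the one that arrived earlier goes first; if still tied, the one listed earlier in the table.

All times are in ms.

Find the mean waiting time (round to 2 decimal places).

Timeline: | J6 0-6 | J2 6-7 | J3 7-8 | J4 8-21 | J5 21-23 | J7 23-30 | J1 30-32 |
Completion: J1=32  J2=7  J3=8  J4=21  J5=23  J6=6  J7=30
Turnaround (C−A): J1=32  J2=7  J3=8  J4=21  J5=23  J6=6  J7=30
Waiting times: J1=30, J2=6, J3=7, J4=8, J5=21, J6=0, J7=23
Average waiting = (30+6+7+8+21+0+23) / 7 = 95/7 = 13.57

13.57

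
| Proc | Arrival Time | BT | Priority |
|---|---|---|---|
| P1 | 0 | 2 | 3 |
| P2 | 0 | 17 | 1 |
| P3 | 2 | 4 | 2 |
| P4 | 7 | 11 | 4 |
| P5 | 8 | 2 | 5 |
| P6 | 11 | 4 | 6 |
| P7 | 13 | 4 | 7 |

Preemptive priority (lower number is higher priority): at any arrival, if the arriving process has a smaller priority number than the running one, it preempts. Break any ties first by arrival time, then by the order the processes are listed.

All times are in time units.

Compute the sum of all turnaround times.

Timeline: | P2 0-17 | P3 17-21 | P1 21-23 | P4 23-34 | P5 34-36 | P6 36-40 | P7 40-44 |
Completion: P1=23  P2=17  P3=21  P4=34  P5=36  P6=40  P7=44
Turnaround (C−A): P1=23  P2=17  P3=19  P4=27  P5=28  P6=29  P7=31
Turnaround = completion − arrival: P1=23, P2=17, P3=19, P4=27, P5=28, P6=29, P7=31
Total turnaround = 23 + 17 + 19 + 27 + 28 + 29 + 31 = 174

174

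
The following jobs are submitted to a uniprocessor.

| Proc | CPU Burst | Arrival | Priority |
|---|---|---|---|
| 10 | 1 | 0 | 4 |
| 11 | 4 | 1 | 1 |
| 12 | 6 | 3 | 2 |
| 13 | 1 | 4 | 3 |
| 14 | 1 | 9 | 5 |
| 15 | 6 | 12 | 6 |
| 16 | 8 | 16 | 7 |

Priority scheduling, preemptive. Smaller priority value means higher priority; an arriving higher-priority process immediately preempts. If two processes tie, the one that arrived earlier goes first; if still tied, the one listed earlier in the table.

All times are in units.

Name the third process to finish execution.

12

Schedule: | 10 0-1 | 11 1-5 | 12 5-11 | 13 11-12 | 14 12-13 | 15 13-19 | 16 19-27 |
Completion: 10=1  11=5  12=11  13=12  14=13  15=19  16=27
Turnaround (C−A): 10=1  11=4  12=8  13=8  14=4  15=7  16=11
Finish order: 10 → 11 → 12 → 13 → 14 → 15 → 16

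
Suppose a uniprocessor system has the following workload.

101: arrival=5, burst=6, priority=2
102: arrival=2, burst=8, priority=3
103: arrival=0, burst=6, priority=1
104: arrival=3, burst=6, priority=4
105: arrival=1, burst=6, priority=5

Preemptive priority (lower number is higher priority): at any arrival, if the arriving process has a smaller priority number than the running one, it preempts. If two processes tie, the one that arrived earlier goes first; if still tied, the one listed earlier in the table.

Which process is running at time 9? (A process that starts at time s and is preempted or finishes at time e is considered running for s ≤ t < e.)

101

Schedule: | 103 0-6 | 101 6-12 | 102 12-20 | 104 20-26 | 105 26-32 |
Completion: 101=12  102=20  103=6  104=26  105=32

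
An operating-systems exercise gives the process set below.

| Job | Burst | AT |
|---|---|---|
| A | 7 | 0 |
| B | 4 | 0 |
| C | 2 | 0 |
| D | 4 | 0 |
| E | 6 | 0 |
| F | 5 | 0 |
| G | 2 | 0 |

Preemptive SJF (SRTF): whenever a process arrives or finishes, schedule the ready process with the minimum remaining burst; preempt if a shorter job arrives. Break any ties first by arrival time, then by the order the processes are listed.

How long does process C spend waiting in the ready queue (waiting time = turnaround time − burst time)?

Schedule: | C 0-2 | G 2-4 | B 4-8 | D 8-12 | F 12-17 | E 17-23 | A 23-30 |
Completion: A=30  B=8  C=2  D=12  E=23  F=17  G=4
Waiting(C) = turnaround − burst = 2 − 2 = 0

0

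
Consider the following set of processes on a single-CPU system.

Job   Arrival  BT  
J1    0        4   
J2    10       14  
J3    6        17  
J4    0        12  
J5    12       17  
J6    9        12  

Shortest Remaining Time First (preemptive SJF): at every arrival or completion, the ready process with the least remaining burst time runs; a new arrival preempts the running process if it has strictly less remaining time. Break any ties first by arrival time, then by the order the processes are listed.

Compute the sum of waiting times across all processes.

112

Schedule: | J1 0-4 | J4 4-16 | J6 16-28 | J2 28-42 | J3 42-59 | J5 59-76 |
Completion: J1=4  J2=42  J3=59  J4=16  J5=76  J6=28
Turnaround (C−A): J1=4  J2=32  J3=53  J4=16  J5=64  J6=19
Waiting = turnaround − burst: J1=0, J2=18, J3=36, J4=4, J5=47, J6=7
Total waiting = 0 + 18 + 36 + 4 + 47 + 7 = 112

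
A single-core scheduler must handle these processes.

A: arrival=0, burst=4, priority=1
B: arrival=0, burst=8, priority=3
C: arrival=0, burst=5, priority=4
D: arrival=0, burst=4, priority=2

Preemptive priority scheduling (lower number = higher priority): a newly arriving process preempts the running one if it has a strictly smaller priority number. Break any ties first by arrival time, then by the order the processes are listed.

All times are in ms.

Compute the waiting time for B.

Timeline: | A 0-4 | D 4-8 | B 8-16 | C 16-21 |
Completion: A=4  B=16  C=21  D=8
Turnaround (C−A): A=4  B=16  C=21  D=8
Waiting(B) = turnaround − burst = 16 − 8 = 8

8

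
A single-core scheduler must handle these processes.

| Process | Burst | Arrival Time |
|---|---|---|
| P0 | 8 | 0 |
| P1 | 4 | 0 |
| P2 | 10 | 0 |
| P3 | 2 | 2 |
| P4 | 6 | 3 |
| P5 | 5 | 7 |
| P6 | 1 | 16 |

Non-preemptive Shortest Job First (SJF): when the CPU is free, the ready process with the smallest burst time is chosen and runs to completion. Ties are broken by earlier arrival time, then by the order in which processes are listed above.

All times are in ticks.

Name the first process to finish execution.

P1

Timeline: | P1 0-4 | P3 4-6 | P4 6-12 | P5 12-17 | P6 17-18 | P0 18-26 | P2 26-36 |
Completion: P0=26  P1=4  P2=36  P3=6  P4=12  P5=17  P6=18
Turnaround (C−A): P0=26  P1=4  P2=36  P3=4  P4=9  P5=10  P6=2
Finish order: P1 → P3 → P4 → P5 → P6 → P0 → P2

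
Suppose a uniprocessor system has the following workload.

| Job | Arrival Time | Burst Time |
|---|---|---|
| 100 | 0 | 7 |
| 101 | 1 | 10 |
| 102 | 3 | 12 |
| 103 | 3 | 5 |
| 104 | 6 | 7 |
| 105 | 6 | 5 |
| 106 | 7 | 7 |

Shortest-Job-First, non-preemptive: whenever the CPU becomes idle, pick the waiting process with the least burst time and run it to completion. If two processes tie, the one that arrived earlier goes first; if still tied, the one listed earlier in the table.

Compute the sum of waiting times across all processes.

106

Schedule: | 100 0-7 | 103 7-12 | 105 12-17 | 104 17-24 | 106 24-31 | 101 31-41 | 102 41-53 |
Completion: 100=7  101=41  102=53  103=12  104=24  105=17  106=31
Turnaround (C−A): 100=7  101=40  102=50  103=9  104=18  105=11  106=24
Waiting = turnaround − burst: 100=0, 101=30, 102=38, 103=4, 104=11, 105=6, 106=17
Total waiting = 0 + 30 + 38 + 4 + 11 + 6 + 17 = 106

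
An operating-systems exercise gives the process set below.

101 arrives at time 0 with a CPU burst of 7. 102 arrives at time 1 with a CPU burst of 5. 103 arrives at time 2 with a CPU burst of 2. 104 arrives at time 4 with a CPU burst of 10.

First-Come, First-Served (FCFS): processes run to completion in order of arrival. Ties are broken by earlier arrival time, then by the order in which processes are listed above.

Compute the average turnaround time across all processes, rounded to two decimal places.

12.50

Gantt: | 101 0-7 | 102 7-12 | 103 12-14 | 104 14-24 |
Completion: 101=7  102=12  103=14  104=24
Turnaround (C−A): 101=7  102=11  103=12  104=20
Turnaround times: 101=7, 102=11, 103=12, 104=20
Average turnaround = (7+11+12+20) / 4 = 50/4 = 12.50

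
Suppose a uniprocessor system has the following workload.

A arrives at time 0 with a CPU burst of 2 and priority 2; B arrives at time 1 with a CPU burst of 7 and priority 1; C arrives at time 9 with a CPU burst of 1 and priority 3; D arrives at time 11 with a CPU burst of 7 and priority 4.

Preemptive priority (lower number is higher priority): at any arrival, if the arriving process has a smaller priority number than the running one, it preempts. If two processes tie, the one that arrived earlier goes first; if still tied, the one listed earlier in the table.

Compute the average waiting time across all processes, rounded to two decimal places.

Schedule: | A 0-1 | B 1-8 | A 8-9 | C 9-10 | idle 10-11 | D 11-18 |
Completion: A=9  B=8  C=10  D=18
Turnaround (C−A): A=9  B=7  C=1  D=7
Waiting times: A=7, B=0, C=0, D=0
Average waiting = (7+0+0+0) / 4 = 7/4 = 1.75

1.75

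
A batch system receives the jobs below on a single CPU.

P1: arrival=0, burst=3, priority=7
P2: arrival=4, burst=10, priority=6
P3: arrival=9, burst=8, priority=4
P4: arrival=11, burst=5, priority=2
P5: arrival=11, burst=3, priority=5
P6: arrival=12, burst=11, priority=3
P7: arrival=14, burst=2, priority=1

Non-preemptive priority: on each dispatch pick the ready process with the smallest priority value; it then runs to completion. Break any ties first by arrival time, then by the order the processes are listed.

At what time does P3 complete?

Schedule: | P1 0-3 | idle 3-4 | P2 4-14 | P7 14-16 | P4 16-21 | P6 21-32 | P3 32-40 | P5 40-43 |
Completion: P1=3  P2=14  P3=40  P4=21  P5=43  P6=32  P7=16
Turnaround (C−A): P1=3  P2=10  P3=31  P4=10  P5=32  P6=20  P7=2

40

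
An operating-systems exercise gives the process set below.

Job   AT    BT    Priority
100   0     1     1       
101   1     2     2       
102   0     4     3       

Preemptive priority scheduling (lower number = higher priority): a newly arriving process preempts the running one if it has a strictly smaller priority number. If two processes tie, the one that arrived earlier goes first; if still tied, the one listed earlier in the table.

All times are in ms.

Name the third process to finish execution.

102

Schedule: | 100 0-1 | 101 1-3 | 102 3-7 |
Completion: 100=1  101=3  102=7
Turnaround (C−A): 100=1  101=2  102=7
Finish order: 100 → 101 → 102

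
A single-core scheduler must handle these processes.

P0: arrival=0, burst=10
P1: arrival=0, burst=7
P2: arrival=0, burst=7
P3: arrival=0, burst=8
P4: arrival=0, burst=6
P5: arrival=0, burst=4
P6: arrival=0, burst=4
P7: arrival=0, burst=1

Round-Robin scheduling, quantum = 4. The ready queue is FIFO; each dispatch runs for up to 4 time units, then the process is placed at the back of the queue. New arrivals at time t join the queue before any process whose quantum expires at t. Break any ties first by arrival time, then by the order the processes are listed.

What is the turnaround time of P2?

Schedule: | P0 0-4 | P1 4-8 | P2 8-12 | P3 12-16 | P4 16-20 | P5 20-24 | P6 24-28 | P7 28-29 | P0 29-33 | P1 33-36 | P2 36-39 | P3 39-43 | P4 43-45 | P0 45-47 |
Completion: P0=47  P1=36  P2=39  P3=43  P4=45  P5=24  P6=28  P7=29
Turnaround(P2) = completion − arrival = 39 − 0 = 39

39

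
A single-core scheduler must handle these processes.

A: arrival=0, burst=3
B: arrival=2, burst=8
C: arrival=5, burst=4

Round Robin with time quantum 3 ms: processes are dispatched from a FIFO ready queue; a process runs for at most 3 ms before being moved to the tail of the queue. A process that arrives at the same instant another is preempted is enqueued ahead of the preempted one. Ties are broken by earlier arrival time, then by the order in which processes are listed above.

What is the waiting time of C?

4

Gantt: | A 0-3 | B 3-6 | C 6-9 | B 9-12 | C 12-13 | B 13-15 |
Completion: A=3  B=15  C=13
Turnaround (C−A): A=3  B=13  C=8
Waiting(C) = turnaround − burst = 8 − 4 = 4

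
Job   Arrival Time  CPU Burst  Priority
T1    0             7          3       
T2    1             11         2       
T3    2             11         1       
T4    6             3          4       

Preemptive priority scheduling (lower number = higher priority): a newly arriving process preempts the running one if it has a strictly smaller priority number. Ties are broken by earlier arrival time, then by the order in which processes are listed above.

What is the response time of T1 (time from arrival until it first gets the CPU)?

0

Gantt: | T1 0-1 | T2 1-2 | T3 2-13 | T2 13-23 | T1 23-29 | T4 29-32 |
Completion: T1=29  T2=23  T3=13  T4=32
Turnaround (C−A): T1=29  T2=22  T3=11  T4=26
Response(T1) = first start − arrival = 0 − 0 = 0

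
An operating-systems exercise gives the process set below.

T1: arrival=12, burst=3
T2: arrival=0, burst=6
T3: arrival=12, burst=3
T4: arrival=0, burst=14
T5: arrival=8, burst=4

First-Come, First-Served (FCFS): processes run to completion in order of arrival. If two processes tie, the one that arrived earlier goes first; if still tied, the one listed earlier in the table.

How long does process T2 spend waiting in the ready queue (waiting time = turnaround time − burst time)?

Gantt: | T2 0-6 | T4 6-20 | T5 20-24 | T1 24-27 | T3 27-30 |
Completion: T1=27  T2=6  T3=30  T4=20  T5=24
Turnaround (C−A): T1=15  T2=6  T3=18  T4=20  T5=16
Waiting(T2) = turnaround − burst = 6 − 6 = 0

0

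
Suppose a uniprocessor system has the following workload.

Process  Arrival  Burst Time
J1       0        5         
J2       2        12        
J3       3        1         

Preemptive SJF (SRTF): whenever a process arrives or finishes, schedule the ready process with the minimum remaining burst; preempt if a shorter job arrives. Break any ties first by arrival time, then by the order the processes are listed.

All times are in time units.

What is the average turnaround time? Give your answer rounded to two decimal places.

Timeline: | J1 0-3 | J3 3-4 | J1 4-6 | J2 6-18 |
Completion: J1=6  J2=18  J3=4
Turnaround times: J1=6, J2=16, J3=1
Average turnaround = (6+16+1) / 3 = 23/3 = 7.67

7.67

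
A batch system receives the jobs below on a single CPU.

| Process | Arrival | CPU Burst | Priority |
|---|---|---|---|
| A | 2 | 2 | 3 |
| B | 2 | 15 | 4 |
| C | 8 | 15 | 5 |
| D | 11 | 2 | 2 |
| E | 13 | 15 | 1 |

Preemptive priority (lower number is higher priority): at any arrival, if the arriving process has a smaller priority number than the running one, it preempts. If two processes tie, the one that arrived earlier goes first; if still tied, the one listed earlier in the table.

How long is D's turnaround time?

Schedule: | idle 0-2 | A 2-4 | B 4-11 | D 11-13 | E 13-28 | B 28-36 | C 36-51 |
Completion: A=4  B=36  C=51  D=13  E=28
Turnaround (C−A): A=2  B=34  C=43  D=2  E=15
Turnaround(D) = completion − arrival = 13 − 11 = 2

2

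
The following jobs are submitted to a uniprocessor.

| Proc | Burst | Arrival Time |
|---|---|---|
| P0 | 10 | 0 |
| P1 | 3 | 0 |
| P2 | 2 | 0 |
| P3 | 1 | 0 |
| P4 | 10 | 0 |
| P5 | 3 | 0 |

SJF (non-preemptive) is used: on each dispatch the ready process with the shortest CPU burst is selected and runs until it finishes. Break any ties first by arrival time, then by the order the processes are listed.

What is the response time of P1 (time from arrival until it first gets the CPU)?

Schedule: | P3 0-1 | P2 1-3 | P1 3-6 | P5 6-9 | P0 9-19 | P4 19-29 |
Completion: P0=19  P1=6  P2=3  P3=1  P4=29  P5=9
Turnaround (C−A): P0=19  P1=6  P2=3  P3=1  P4=29  P5=9
Response(P1) = first start − arrival = 3 − 0 = 3

3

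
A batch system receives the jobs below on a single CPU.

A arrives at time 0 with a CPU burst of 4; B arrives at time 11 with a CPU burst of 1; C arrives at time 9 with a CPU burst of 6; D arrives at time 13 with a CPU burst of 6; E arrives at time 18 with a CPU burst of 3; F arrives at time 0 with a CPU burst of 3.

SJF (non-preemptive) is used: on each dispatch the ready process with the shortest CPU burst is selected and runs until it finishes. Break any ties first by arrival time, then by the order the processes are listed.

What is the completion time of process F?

3

Gantt: | F 0-3 | A 3-7 | idle 7-9 | C 9-15 | B 15-16 | D 16-22 | E 22-25 |
Completion: A=7  B=16  C=15  D=22  E=25  F=3
Turnaround (C−A): A=7  B=5  C=6  D=9  E=7  F=3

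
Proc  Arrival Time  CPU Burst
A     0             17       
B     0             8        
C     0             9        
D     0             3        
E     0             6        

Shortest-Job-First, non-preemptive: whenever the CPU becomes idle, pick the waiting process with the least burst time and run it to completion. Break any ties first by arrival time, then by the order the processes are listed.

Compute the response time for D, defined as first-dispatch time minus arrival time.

0

Gantt: | D 0-3 | E 3-9 | B 9-17 | C 17-26 | A 26-43 |
Completion: A=43  B=17  C=26  D=3  E=9
Turnaround (C−A): A=43  B=17  C=26  D=3  E=9
Response(D) = first start − arrival = 0 − 0 = 0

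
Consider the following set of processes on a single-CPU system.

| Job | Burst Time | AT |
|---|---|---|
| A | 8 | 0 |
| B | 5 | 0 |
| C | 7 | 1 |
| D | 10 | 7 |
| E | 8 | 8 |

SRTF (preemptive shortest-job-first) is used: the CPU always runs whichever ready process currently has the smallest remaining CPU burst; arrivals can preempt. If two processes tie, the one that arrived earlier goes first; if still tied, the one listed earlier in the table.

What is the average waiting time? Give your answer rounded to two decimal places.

9.80

Schedule: | B 0-5 | C 5-12 | A 12-20 | E 20-28 | D 28-38 |
Completion: A=20  B=5  C=12  D=38  E=28
Waiting times: A=12, B=0, C=4, D=21, E=12
Average waiting = (12+0+4+21+12) / 5 = 49/5 = 9.80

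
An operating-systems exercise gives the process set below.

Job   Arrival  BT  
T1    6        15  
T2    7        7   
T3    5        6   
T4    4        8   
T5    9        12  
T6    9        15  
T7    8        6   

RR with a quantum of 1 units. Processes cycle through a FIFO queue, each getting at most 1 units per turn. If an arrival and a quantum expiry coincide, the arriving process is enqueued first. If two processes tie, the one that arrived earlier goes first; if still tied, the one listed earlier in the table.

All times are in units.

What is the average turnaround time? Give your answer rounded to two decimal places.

48.71

Gantt: | idle 0-4 | T4 4-5 | T3 5-6 | T4 6-7 | T1 7-8 | T3 8-9 | T2 9-10 | T4 10-11 | T7 11-12 | T1 12-13 | T5 13-14 | T6 14-15 | T3 15-16 | T2 16-17 | T4 17-18 | T7 18-19 | T1 19-20 | T5 20-21 | T6 21-22 | T3 22-23 | T2 23-24 | T4 24-25 | T7 25-26 | T1 26-27 | T5 27-28 | T6 28-29 | T3 29-30 | T2 30-31 | T4 31-32 | T7 32-33 | T1 33-34 | T5 34-35 | T6 35-36 | T3 36-37 | T2 37-38 | T4 38-39 | T7 39-40 | T1 40-41 | T5 41-42 | T6 42-43 | T2 43-44 | T4 44-45 | T7 45-46 | T1 46-47 | T5 47-48 | T6 48-49 | T2 49-50 | T1 50-51 | T5 51-52 | T6 52-53 | T1 53-54 | T5 54-55 | T6 55-56 | T1 56-57 | T5 57-58 | T6 58-59 | T1 59-60 | T5 60-61 | T6 61-62 | T1 62-63 | T5 63-64 | T6 64-65 | T1 65-66 | T5 66-67 | T6 67-68 | T1 68-69 | T6 69-70 | T1 70-71 | T6 71-73 |
Completion: T1=71  T2=50  T3=37  T4=45  T5=67  T6=73  T7=46
Turnaround times: T1=65, T2=43, T3=32, T4=41, T5=58, T6=64, T7=38
Average turnaround = (65+43+32+41+58+64+38) / 7 = 341/7 = 48.71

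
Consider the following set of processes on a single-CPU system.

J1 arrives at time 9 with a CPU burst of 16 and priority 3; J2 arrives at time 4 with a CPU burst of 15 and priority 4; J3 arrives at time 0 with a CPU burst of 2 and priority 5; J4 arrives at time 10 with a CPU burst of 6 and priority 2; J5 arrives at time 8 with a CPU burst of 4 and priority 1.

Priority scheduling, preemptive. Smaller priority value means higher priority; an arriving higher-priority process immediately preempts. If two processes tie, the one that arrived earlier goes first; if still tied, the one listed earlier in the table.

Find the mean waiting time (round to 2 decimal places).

7.40

Schedule: | J3 0-2 | idle 2-4 | J2 4-8 | J5 8-12 | J4 12-18 | J1 18-34 | J2 34-45 |
Completion: J1=34  J2=45  J3=2  J4=18  J5=12
Turnaround (C−A): J1=25  J2=41  J3=2  J4=8  J5=4
Waiting times: J1=9, J2=26, J3=0, J4=2, J5=0
Average waiting = (9+26+0+2+0) / 5 = 37/5 = 7.40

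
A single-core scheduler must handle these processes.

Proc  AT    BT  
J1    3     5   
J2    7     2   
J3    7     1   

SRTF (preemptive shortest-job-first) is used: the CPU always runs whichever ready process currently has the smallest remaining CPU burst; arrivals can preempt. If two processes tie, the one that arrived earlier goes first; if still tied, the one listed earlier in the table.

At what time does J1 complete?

8

Schedule: | idle 0-3 | J1 3-8 | J3 8-9 | J2 9-11 |
Completion: J1=8  J2=11  J3=9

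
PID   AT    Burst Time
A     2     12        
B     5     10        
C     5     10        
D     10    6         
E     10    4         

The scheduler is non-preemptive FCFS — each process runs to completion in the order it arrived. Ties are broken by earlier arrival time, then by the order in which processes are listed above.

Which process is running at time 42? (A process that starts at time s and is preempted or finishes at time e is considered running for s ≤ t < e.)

E

Schedule: | idle 0-2 | A 2-14 | B 14-24 | C 24-34 | D 34-40 | E 40-44 |
Completion: A=14  B=24  C=34  D=40  E=44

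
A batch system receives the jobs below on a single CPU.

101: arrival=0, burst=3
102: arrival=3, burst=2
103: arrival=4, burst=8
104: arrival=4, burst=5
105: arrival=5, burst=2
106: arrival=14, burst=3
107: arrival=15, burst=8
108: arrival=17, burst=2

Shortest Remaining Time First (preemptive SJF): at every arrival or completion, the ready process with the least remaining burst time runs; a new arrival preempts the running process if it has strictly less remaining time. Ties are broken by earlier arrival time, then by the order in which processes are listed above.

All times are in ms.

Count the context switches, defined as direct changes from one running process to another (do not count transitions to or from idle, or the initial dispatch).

Schedule: | 101 0-3 | 102 3-5 | 105 5-7 | 104 7-12 | 103 12-14 | 106 14-17 | 108 17-19 | 103 19-25 | 107 25-33 |
Completion: 101=3  102=5  103=25  104=12  105=7  106=17  107=33  108=19
Turnaround (C−A): 101=3  102=2  103=21  104=8  105=2  106=3  107=18  108=2

8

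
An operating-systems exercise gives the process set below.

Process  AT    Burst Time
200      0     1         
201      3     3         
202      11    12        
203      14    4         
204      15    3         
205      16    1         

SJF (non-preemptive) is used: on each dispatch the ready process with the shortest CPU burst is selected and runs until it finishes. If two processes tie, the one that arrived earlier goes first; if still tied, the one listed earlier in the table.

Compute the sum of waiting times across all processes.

29

Gantt: | 200 0-1 | idle 1-3 | 201 3-6 | idle 6-11 | 202 11-23 | 205 23-24 | 204 24-27 | 203 27-31 |
Completion: 200=1  201=6  202=23  203=31  204=27  205=24
Turnaround (C−A): 200=1  201=3  202=12  203=17  204=12  205=8
Waiting = turnaround − burst: 200=0, 201=0, 202=0, 203=13, 204=9, 205=7
Total waiting = 0 + 0 + 0 + 13 + 9 + 7 = 29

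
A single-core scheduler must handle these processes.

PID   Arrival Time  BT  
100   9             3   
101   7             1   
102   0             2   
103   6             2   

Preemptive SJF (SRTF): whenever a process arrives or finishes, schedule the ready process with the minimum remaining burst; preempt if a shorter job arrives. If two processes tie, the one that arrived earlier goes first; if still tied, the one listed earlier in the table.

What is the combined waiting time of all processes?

1

Gantt: | 102 0-2 | idle 2-6 | 103 6-8 | 101 8-9 | 100 9-12 |
Completion: 100=12  101=9  102=2  103=8
Waiting = turnaround − burst: 100=0, 101=1, 102=0, 103=0
Total waiting = 0 + 1 + 0 + 0 = 1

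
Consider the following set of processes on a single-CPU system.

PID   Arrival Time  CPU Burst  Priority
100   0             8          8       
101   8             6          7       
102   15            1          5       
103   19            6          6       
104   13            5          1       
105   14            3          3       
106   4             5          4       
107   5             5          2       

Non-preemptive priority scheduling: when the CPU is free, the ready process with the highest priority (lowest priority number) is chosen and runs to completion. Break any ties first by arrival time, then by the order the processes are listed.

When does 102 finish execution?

Gantt: | 100 0-8 | 107 8-13 | 104 13-18 | 105 18-21 | 106 21-26 | 102 26-27 | 103 27-33 | 101 33-39 |
Completion: 100=8  101=39  102=27  103=33  104=18  105=21  106=26  107=13
Turnaround (C−A): 100=8  101=31  102=12  103=14  104=5  105=7  106=22  107=8

27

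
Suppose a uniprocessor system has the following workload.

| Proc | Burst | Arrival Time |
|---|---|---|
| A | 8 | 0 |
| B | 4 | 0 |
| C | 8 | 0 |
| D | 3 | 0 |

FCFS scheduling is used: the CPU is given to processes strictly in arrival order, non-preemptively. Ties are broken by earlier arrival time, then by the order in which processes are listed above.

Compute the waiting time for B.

8

Gantt: | A 0-8 | B 8-12 | C 12-20 | D 20-23 |
Completion: A=8  B=12  C=20  D=23
Turnaround (C−A): A=8  B=12  C=20  D=23
Waiting(B) = turnaround − burst = 12 − 4 = 8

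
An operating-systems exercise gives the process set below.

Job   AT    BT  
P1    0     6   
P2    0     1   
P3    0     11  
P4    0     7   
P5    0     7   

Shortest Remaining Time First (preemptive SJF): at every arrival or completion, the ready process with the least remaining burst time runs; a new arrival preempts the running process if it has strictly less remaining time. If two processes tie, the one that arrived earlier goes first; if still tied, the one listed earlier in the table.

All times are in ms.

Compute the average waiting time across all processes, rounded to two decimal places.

Timeline: | P2 0-1 | P1 1-7 | P4 7-14 | P5 14-21 | P3 21-32 |
Completion: P1=7  P2=1  P3=32  P4=14  P5=21
Turnaround (C−A): P1=7  P2=1  P3=32  P4=14  P5=21
Waiting times: P1=1, P2=0, P3=21, P4=7, P5=14
Average waiting = (1+0+21+7+14) / 5 = 43/5 = 8.60

8.60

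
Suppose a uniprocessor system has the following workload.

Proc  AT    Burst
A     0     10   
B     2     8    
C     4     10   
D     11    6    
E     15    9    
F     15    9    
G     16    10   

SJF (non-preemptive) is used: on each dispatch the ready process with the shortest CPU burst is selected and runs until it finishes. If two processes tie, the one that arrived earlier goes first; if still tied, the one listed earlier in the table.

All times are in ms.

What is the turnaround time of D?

Schedule: | A 0-10 | B 10-18 | D 18-24 | E 24-33 | F 33-42 | C 42-52 | G 52-62 |
Completion: A=10  B=18  C=52  D=24  E=33  F=42  G=62
Turnaround(D) = completion − arrival = 24 − 11 = 13

13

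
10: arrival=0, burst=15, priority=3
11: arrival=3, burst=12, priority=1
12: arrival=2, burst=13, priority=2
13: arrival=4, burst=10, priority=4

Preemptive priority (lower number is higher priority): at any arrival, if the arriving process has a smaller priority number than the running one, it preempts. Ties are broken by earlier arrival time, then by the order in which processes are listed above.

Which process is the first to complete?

11

Schedule: | 10 0-2 | 12 2-3 | 11 3-15 | 12 15-27 | 10 27-40 | 13 40-50 |
Completion: 10=40  11=15  12=27  13=50
Finish order: 11 → 12 → 10 → 13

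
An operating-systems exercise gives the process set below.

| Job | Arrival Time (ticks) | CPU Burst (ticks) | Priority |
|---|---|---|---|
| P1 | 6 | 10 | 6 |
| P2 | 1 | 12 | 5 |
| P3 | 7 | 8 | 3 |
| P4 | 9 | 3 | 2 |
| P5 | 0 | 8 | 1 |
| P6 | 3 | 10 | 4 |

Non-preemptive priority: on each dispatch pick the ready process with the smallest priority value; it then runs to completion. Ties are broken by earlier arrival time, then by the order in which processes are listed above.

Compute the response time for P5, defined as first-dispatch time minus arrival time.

0

Schedule: | P5 0-8 | P3 8-16 | P4 16-19 | P6 19-29 | P2 29-41 | P1 41-51 |
Completion: P1=51  P2=41  P3=16  P4=19  P5=8  P6=29
Response(P5) = first start − arrival = 0 − 0 = 0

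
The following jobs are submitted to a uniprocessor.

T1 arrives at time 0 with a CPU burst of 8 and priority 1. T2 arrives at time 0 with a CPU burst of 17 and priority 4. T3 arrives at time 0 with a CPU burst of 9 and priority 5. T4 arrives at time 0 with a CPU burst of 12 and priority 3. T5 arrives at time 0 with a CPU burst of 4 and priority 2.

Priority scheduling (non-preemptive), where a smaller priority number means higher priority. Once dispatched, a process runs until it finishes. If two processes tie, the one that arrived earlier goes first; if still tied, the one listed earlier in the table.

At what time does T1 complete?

8

Schedule: | T1 0-8 | T5 8-12 | T4 12-24 | T2 24-41 | T3 41-50 |
Completion: T1=8  T2=41  T3=50  T4=24  T5=12
Turnaround (C−A): T1=8  T2=41  T3=50  T4=24  T5=12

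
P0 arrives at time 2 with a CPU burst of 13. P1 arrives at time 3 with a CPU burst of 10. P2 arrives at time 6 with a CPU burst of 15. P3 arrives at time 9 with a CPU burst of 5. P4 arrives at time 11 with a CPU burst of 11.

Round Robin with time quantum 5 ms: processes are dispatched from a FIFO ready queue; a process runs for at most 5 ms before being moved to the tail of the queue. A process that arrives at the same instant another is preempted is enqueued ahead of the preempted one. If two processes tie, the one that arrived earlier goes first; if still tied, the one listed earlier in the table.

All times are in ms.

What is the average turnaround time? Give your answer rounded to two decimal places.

37.80

Timeline: | idle 0-2 | P0 2-7 | P1 7-12 | P2 12-17 | P0 17-22 | P3 22-27 | P4 27-32 | P1 32-37 | P2 37-42 | P0 42-45 | P4 45-50 | P2 50-55 | P4 55-56 |
Completion: P0=45  P1=37  P2=55  P3=27  P4=56
Turnaround (C−A): P0=43  P1=34  P2=49  P3=18  P4=45
Turnaround times: P0=43, P1=34, P2=49, P3=18, P4=45
Average turnaround = (43+34+49+18+45) / 5 = 189/5 = 37.80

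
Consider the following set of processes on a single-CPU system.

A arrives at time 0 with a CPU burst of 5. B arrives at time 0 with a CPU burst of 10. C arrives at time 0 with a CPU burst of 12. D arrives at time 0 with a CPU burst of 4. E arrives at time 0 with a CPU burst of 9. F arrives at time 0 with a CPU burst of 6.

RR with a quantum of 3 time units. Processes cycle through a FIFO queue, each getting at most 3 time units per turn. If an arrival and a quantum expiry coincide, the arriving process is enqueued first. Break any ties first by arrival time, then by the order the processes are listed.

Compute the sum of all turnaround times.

211

Schedule: | A 0-3 | B 3-6 | C 6-9 | D 9-12 | E 12-15 | F 15-18 | A 18-20 | B 20-23 | C 23-26 | D 26-27 | E 27-30 | F 30-33 | B 33-36 | C 36-39 | E 39-42 | B 42-43 | C 43-46 |
Completion: A=20  B=43  C=46  D=27  E=42  F=33
Turnaround = completion − arrival: A=20, B=43, C=46, D=27, E=42, F=33
Total turnaround = 20 + 43 + 46 + 27 + 42 + 33 = 211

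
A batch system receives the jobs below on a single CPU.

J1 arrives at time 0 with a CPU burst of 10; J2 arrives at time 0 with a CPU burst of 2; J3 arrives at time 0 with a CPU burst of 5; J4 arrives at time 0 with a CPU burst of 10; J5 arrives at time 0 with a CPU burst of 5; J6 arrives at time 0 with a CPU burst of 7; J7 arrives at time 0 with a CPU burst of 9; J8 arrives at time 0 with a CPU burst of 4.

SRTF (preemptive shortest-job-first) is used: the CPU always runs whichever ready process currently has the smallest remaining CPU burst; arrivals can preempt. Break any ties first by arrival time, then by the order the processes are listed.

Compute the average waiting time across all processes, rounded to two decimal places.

16.50

Schedule: | J2 0-2 | J8 2-6 | J3 6-11 | J5 11-16 | J6 16-23 | J7 23-32 | J1 32-42 | J4 42-52 |
Completion: J1=42  J2=2  J3=11  J4=52  J5=16  J6=23  J7=32  J8=6
Turnaround (C−A): J1=42  J2=2  J3=11  J4=52  J5=16  J6=23  J7=32  J8=6
Waiting times: J1=32, J2=0, J3=6, J4=42, J5=11, J6=16, J7=23, J8=2
Average waiting = (32+0+6+42+11+16+23+2) / 8 = 132/8 = 16.50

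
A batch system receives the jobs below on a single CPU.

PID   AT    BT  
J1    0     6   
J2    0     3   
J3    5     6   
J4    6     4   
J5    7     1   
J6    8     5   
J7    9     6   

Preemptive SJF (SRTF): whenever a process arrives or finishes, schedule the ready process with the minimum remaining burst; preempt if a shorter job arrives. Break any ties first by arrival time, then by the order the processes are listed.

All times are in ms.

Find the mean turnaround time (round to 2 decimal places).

Timeline: | J2 0-3 | J1 3-7 | J5 7-8 | J1 8-10 | J4 10-14 | J6 14-19 | J3 19-25 | J7 25-31 |
Completion: J1=10  J2=3  J3=25  J4=14  J5=8  J6=19  J7=31
Turnaround (C−A): J1=10  J2=3  J3=20  J4=8  J5=1  J6=11  J7=22
Turnaround times: J1=10, J2=3, J3=20, J4=8, J5=1, J6=11, J7=22
Average turnaround = (10+3+20+8+1+11+22) / 7 = 75/7 = 10.71

10.71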